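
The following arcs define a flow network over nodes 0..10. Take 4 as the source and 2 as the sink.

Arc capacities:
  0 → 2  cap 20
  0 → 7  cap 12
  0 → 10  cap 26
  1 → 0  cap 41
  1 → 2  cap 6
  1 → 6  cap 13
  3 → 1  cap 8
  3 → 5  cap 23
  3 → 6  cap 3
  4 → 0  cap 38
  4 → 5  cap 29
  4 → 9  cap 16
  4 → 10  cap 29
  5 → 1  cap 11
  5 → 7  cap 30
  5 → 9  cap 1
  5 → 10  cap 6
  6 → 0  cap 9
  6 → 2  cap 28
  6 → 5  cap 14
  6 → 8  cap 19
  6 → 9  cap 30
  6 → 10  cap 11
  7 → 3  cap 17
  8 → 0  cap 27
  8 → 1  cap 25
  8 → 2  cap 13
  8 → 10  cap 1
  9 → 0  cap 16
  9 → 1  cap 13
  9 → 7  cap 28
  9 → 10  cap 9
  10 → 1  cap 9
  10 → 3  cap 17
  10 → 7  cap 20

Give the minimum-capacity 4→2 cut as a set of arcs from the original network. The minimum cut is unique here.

Min-cut arcs: {(0,2), (1,2), (1,6), (3,6)} (total capacity 42)

augment #1: 4→0→2 push 20
augment #2: 4→5→1→2 push 6
augment #3: 4→5→1→6→2 push 5
augment #4: 4→9→1→6→2 push 8
augment #5: 4→10→3→6→2 push 3
max flow = 42; residual-reachable set from 4 gives S-side
cut edges (S→T): {(0,2), (1,2), (1,6), (3,6)} total cap 42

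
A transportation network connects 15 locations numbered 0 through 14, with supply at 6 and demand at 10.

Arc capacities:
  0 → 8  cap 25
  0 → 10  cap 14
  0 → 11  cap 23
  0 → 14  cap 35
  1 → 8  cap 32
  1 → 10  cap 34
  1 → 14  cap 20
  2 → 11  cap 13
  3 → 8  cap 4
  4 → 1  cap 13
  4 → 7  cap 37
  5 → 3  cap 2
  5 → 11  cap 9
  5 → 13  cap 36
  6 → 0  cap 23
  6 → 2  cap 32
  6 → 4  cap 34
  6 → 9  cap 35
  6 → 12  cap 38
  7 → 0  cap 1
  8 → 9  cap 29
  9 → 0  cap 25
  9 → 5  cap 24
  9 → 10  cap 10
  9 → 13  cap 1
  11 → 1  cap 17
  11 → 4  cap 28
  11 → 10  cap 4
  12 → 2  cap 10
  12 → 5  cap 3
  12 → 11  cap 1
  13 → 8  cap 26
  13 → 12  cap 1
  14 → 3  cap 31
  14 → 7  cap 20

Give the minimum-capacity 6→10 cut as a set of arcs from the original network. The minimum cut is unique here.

Min-cut arcs: {(0,10), (4,1), (9,10), (11,1), (11,10)} (total capacity 58)

augment #1: 6→0→10 push 14
augment #2: 6→9→10 push 10
augment #3: 6→0→11→10 push 4
augment #4: 6→4→1→10 push 13
augment #5: 6→0→11→1→10 push 5
augment #6: 6→2→11→1→10 push 12
max flow = 58; residual-reachable set from 6 gives S-side
cut edges (S→T): {(0,10), (4,1), (9,10), (11,1), (11,10)} total cap 58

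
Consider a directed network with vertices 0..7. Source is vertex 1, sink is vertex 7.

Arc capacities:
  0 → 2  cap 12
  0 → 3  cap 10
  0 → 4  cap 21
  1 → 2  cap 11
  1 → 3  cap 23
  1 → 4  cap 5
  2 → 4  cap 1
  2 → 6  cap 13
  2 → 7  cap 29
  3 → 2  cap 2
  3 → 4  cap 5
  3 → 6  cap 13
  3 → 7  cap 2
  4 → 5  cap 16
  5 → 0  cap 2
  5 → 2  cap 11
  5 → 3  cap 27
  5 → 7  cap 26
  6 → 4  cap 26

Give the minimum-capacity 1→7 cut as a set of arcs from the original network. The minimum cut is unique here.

Min-cut arcs: {(1,2), (3,2), (3,7), (4,5)} (total capacity 31)

augment #1: 1→2→7 push 11
augment #2: 1→3→7 push 2
augment #3: 1→3→2→7 push 2
augment #4: 1→4→5→7 push 5
augment #5: 1→3→4→5→7 push 5
augment #6: 1→3→6→4→5→7 push 6
max flow = 31; residual-reachable set from 1 gives S-side
cut edges (S→T): {(1,2), (3,2), (3,7), (4,5)} total cap 31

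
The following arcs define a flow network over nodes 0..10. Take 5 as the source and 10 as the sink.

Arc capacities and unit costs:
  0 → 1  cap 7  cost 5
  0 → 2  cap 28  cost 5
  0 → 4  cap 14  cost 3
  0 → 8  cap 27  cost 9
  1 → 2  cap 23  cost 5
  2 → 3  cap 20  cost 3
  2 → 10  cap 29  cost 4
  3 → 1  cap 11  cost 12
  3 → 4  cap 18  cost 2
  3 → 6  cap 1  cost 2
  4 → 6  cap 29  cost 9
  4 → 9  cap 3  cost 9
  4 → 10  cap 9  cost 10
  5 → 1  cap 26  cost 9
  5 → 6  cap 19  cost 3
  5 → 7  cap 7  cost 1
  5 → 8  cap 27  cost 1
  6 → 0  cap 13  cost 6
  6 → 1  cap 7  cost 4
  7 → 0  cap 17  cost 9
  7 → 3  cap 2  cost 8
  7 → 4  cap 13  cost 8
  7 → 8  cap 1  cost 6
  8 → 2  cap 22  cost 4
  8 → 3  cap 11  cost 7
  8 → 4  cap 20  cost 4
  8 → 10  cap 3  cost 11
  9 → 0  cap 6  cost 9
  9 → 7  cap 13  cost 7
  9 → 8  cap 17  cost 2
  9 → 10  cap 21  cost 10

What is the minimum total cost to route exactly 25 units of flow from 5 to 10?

Minimum cost for 25 units: 234

shortest-cost path #1: 5→8→2→10 push 22 @ unit cost 9 (adds 198)
shortest-cost path #2: 5→8→10 push 3 @ unit cost 12 (adds 36)
total cost = 234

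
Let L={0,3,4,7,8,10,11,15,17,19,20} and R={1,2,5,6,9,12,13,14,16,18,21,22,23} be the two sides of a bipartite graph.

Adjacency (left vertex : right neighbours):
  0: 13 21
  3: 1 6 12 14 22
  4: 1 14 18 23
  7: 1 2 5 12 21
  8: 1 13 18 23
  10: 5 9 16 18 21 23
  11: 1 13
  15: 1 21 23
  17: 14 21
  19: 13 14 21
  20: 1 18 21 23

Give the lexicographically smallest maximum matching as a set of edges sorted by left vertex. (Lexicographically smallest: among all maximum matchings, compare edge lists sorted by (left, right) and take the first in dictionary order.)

Lex-smallest maximum matching: {(0,13), (3,6), (4,1), (7,2), (8,18), (10,5), (15,21), (17,14), (20,23)}

|M| = 9 (so the lex-smallest maximum matching has 9 edges)
process left vertices in ascending order; for each, take the smallest-labelled available neighbour that still permits 9 edges overall, or leave it unmatched if none does
lex-smallest matching: {0-13, 3-6, 4-1, 7-2, 8-18, 10-5, 15-21, 17-14, 20-23}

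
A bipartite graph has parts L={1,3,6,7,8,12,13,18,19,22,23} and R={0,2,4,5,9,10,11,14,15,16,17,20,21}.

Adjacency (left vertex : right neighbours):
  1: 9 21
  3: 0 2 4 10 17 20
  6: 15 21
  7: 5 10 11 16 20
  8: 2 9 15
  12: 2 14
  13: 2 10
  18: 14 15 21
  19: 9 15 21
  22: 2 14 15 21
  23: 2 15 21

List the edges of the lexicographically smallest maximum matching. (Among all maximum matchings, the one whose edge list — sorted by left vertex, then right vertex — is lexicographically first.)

Lex-smallest maximum matching: {(1,9), (3,0), (6,15), (7,5), (8,2), (12,14), (13,10), (18,21)}

|M| = 8 (so the lex-smallest maximum matching has 8 edges)
process left vertices in ascending order; for each, take the smallest-labelled available neighbour that still permits 8 edges overall, or leave it unmatched if none does
lex-smallest matching: {1-9, 3-0, 6-15, 7-5, 8-2, 12-14, 13-10, 18-21}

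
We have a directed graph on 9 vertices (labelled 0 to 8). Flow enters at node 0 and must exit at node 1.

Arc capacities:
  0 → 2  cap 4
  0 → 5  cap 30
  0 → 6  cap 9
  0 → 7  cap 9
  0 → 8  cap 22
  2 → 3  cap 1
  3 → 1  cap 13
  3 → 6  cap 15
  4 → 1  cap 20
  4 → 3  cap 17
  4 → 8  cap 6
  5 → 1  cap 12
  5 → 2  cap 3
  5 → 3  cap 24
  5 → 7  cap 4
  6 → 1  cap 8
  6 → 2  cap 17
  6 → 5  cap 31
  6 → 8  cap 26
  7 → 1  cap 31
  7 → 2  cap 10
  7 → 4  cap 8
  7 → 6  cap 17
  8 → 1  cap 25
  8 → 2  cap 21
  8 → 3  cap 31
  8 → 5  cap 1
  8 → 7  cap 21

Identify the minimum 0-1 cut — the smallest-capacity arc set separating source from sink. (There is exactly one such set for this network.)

Min-cut arcs: {(0,5), (0,6), (0,7), (0,8), (2,3)} (total capacity 71)

augment #1: 0→5→1 push 12
augment #2: 0→6→1 push 8
augment #3: 0→7→1 push 9
augment #4: 0→8→1 push 22
augment #5: 0→2→3→1 push 1
augment #6: 0→5→3→1 push 12
augment #7: 0→5→7→1 push 4
augment #8: 0→6→8→1 push 1
augment #9: 0→5→3→6→8→1 push 2
max flow = 71; residual-reachable set from 0 gives S-side
cut edges (S→T): {(0,5), (0,6), (0,7), (0,8), (2,3)} total cap 71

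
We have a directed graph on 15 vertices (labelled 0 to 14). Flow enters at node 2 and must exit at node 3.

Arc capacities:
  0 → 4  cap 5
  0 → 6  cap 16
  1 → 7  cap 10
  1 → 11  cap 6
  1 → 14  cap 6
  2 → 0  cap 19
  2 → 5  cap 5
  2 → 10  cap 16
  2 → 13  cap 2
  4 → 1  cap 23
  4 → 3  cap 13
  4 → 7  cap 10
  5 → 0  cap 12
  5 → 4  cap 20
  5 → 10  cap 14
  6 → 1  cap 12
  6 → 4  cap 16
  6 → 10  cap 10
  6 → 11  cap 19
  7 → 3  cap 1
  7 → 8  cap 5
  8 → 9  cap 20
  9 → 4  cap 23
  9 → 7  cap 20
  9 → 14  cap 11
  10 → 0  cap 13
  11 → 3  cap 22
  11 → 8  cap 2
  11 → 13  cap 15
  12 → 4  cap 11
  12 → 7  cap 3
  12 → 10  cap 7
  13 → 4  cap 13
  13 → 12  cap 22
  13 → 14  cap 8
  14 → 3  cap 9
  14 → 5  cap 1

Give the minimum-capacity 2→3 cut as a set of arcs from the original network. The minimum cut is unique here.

augment #1: 2→0→4→3 push 5
augment #2: 2→5→4→3 push 5
augment #3: 2→13→4→3 push 2
augment #4: 2→0→6→4→3 push 1
augment #5: 2→0→6→11→3 push 13
augment #6: 2→10→0→6→11→3 push 2
max flow = 28; residual-reachable set from 2 gives S-side
cut edges (S→T): {(0,4), (0,6), (2,5), (2,13)} total cap 28

Min-cut arcs: {(0,4), (0,6), (2,5), (2,13)} (total capacity 28)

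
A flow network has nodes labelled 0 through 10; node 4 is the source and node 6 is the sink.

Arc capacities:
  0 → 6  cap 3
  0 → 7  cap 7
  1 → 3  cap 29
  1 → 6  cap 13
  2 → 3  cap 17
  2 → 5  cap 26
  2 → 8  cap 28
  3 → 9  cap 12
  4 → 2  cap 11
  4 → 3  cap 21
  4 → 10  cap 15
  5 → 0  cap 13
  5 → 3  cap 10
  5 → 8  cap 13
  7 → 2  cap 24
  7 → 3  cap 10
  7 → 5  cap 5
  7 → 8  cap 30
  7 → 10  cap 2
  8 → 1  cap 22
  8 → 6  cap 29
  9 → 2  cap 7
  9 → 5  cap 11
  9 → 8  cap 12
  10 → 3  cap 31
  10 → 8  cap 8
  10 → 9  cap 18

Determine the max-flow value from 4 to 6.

augment #1: 4→2→8→6 bottleneck 11, total now 11
augment #2: 4→10→8→6 bottleneck 8, total now 19
augment #3: 4→3→9→8→6 bottleneck 10, total now 29
augment #4: 4→3→9→5→0→6 bottleneck 2, total now 31
augment #5: 4→10→9→5→0→6 bottleneck 1, total now 32
augment #6: 4→10→9→8→1→6 bottleneck 2, total now 34
augment #7: 4→10→9→2→8→1→6 bottleneck 4, total now 38

Maximum flow value: 38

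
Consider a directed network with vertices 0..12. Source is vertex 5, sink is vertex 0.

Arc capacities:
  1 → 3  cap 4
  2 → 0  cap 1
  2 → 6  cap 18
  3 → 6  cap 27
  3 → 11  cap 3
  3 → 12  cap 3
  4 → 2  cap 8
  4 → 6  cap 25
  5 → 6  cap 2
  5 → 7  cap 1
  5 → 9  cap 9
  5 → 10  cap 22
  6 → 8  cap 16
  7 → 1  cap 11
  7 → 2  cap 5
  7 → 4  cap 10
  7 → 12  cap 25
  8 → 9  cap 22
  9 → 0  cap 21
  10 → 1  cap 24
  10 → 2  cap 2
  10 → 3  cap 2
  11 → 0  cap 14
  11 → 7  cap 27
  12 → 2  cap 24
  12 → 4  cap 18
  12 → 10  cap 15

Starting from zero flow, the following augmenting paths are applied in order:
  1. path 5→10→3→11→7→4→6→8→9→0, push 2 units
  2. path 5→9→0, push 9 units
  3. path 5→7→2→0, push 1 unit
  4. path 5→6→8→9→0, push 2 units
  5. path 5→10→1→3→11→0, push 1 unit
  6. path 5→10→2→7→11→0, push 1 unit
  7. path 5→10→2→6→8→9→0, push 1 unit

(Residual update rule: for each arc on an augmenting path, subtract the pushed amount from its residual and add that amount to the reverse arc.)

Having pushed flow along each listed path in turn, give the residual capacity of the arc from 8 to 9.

after path 1 (5→10→3→11→7→4→6→8→9→0, push 2): res(8,9)=20
after path 2 (5→9→0, push 9): res(8,9)=20
after path 3 (5→7→2→0, push 1): res(8,9)=20
after path 4 (5→6→8→9→0, push 2): res(8,9)=18
after path 5 (5→10→1→3→11→0, push 1): res(8,9)=18
after path 6 (5→10→2→7→11→0, push 1): res(8,9)=18
after path 7 (5→10→2→6→8→9→0, push 1): res(8,9)=17

Residual capacity of (8,9): 17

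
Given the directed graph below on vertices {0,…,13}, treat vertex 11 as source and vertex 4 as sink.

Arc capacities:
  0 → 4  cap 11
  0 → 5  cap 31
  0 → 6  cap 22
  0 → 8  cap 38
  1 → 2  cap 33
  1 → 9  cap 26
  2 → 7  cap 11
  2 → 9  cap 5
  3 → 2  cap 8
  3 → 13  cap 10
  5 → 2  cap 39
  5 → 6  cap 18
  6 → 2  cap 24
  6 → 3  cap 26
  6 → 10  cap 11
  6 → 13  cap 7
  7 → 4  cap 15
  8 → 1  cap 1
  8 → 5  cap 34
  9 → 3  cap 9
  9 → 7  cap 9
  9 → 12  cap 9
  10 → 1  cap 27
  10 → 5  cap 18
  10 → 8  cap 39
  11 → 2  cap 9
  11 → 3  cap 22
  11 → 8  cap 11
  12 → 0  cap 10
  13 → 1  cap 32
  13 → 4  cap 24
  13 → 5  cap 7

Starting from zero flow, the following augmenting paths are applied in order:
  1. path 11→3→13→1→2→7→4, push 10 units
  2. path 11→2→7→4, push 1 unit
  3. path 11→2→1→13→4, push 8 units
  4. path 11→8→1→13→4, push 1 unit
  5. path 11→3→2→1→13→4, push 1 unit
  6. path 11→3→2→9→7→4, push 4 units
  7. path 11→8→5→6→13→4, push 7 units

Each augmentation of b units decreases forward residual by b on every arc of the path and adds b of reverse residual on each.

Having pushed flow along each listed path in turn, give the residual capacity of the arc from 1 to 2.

after path 1 (11→3→13→1→2→7→4, push 10): res(1,2)=23
after path 2 (11→2→7→4, push 1): res(1,2)=23
after path 3 (11→2→1→13→4, push 8): res(1,2)=31
after path 4 (11→8→1→13→4, push 1): res(1,2)=31
after path 5 (11→3→2→1→13→4, push 1): res(1,2)=32
after path 6 (11→3→2→9→7→4, push 4): res(1,2)=32
after path 7 (11→8→5→6→13→4, push 7): res(1,2)=32

Residual capacity of (1,2): 32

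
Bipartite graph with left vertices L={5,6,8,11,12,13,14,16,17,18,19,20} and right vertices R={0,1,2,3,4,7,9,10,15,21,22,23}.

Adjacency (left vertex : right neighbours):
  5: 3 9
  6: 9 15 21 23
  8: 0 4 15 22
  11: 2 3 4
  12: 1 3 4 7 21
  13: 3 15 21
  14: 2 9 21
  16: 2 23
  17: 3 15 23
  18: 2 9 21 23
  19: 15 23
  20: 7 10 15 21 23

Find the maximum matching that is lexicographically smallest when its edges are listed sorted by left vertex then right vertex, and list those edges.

Lex-smallest maximum matching: {(5,3), (6,9), (8,0), (11,4), (12,1), (13,15), (14,2), (16,23), (18,21), (20,7)}

|M| = 10 (so the lex-smallest maximum matching has 10 edges)
process left vertices in ascending order; for each, take the smallest-labelled available neighbour that still permits 10 edges overall, or leave it unmatched if none does
lex-smallest matching: {5-3, 6-9, 8-0, 11-4, 12-1, 13-15, 14-2, 16-23, 18-21, 20-7}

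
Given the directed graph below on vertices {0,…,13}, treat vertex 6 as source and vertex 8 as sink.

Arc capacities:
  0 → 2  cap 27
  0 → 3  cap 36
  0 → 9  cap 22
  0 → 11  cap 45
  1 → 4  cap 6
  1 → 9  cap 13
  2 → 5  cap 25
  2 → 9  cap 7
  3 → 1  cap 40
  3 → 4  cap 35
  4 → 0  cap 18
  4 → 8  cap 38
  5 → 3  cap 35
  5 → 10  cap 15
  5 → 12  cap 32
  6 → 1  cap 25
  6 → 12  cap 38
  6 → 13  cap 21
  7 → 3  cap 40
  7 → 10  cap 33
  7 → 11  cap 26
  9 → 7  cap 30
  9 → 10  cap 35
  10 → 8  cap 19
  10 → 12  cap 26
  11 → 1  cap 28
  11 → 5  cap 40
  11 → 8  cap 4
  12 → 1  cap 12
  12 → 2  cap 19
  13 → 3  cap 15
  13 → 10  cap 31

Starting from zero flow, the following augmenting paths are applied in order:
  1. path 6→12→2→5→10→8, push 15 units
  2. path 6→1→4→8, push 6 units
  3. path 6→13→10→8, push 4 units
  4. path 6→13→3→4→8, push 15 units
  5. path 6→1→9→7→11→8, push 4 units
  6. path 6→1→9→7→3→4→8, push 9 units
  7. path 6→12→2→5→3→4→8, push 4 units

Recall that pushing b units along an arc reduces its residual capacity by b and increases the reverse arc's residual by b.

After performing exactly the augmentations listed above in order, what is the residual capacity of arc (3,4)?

after path 1 (6→12→2→5→10→8, push 15): res(3,4)=35
after path 2 (6→1→4→8, push 6): res(3,4)=35
after path 3 (6→13→10→8, push 4): res(3,4)=35
after path 4 (6→13→3→4→8, push 15): res(3,4)=20
after path 5 (6→1→9→7→11→8, push 4): res(3,4)=20
after path 6 (6→1→9→7→3→4→8, push 9): res(3,4)=11
after path 7 (6→12→2→5→3→4→8, push 4): res(3,4)=7

Residual capacity of (3,4): 7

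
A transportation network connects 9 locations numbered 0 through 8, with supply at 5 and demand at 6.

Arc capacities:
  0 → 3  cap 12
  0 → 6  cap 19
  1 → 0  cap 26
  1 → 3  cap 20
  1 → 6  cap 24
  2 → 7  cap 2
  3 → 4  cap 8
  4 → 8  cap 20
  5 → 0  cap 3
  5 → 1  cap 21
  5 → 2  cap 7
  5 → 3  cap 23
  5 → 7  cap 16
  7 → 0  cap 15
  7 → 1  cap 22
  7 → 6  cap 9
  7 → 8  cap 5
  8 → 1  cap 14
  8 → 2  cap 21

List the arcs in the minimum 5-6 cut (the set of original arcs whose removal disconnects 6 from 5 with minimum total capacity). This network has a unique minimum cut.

Min-cut arcs: {(2,7), (3,4), (5,0), (5,1), (5,7)} (total capacity 50)

augment #1: 5→0→6 push 3
augment #2: 5→1→6 push 21
augment #3: 5→7→6 push 9
augment #4: 5→7→0→6 push 7
augment #5: 5→2→7→0→6 push 2
augment #6: 5→3→4→8→1→6 push 3
augment #7: 5→3→4→8→1→0→6 push 5
max flow = 50; residual-reachable set from 5 gives S-side
cut edges (S→T): {(2,7), (3,4), (5,0), (5,1), (5,7)} total cap 50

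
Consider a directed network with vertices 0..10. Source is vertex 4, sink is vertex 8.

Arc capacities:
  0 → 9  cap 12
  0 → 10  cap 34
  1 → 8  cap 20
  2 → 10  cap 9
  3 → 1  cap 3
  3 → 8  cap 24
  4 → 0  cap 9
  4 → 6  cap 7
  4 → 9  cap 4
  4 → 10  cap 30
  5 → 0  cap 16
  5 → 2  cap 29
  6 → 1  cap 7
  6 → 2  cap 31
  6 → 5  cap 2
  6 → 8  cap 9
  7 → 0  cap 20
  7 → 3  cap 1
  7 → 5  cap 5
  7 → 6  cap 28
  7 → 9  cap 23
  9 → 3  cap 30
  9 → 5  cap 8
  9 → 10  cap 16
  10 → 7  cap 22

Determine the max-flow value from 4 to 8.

Maximum flow value: 42

augment #1: 4→6→8 bottleneck 7, total now 7
augment #2: 4→9→3→8 bottleneck 4, total now 11
augment #3: 4→0→9→3→8 bottleneck 9, total now 20
augment #4: 4→10→7→3→8 bottleneck 1, total now 21
augment #5: 4→10→7→6→8 bottleneck 2, total now 23
augment #6: 4→10→7→6→1→8 bottleneck 7, total now 30
augment #7: 4→10→7→9→3→8 bottleneck 10, total now 40
augment #8: 4→10→7→9→3→1→8 bottleneck 2, total now 42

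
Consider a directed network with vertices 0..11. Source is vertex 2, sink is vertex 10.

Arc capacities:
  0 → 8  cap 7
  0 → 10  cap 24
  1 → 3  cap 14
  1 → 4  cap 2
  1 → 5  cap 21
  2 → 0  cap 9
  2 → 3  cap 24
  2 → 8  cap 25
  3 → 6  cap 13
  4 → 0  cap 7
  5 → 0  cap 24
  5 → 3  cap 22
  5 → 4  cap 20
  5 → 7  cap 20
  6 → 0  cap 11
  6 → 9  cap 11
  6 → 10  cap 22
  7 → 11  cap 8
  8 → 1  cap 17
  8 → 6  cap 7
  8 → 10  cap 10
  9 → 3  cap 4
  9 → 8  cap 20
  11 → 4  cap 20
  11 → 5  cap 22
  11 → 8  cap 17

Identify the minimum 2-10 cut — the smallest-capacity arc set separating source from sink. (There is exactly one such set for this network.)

Min-cut arcs: {(2,0), (2,8), (3,6)} (total capacity 47)

augment #1: 2→0→10 push 9
augment #2: 2→8→10 push 10
augment #3: 2→3→6→10 push 13
augment #4: 2→8→6→10 push 7
augment #5: 2→8→1→4→0→10 push 2
augment #6: 2→8→1→5→0→10 push 6
max flow = 47; residual-reachable set from 2 gives S-side
cut edges (S→T): {(2,0), (2,8), (3,6)} total cap 47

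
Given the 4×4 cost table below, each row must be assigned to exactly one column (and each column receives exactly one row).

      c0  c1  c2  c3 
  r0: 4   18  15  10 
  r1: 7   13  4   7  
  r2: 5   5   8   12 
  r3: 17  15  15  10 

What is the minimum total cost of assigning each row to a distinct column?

Minimum assignment cost: 23

optimal assignment: row0→col0 (cost 4), row1→col2 (cost 4), row2→col1 (cost 5), row3→col3 (cost 10)
total = 4 + 4 + 5 + 10 = 23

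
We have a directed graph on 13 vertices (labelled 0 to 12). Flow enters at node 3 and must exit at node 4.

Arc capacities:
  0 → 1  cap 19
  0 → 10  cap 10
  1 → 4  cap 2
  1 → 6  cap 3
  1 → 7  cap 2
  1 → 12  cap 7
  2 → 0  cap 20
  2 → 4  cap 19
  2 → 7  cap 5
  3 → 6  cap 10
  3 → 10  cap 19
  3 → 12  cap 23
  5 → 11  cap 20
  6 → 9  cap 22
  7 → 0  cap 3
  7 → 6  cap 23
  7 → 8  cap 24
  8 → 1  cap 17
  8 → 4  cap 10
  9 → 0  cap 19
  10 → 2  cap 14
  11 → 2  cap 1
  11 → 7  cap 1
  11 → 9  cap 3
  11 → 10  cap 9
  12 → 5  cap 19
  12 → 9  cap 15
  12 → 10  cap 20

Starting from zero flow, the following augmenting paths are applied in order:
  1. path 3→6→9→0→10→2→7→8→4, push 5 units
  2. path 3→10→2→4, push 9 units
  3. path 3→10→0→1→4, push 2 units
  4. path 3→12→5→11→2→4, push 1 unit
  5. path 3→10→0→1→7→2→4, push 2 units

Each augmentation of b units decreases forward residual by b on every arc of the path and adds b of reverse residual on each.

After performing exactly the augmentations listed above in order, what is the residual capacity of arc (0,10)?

after path 1 (3→6→9→0→10→2→7→8→4, push 5): res(0,10)=5
after path 2 (3→10→2→4, push 9): res(0,10)=5
after path 3 (3→10→0→1→4, push 2): res(0,10)=7
after path 4 (3→12→5→11→2→4, push 1): res(0,10)=7
after path 5 (3→10→0→1→7→2→4, push 2): res(0,10)=9

Residual capacity of (0,10): 9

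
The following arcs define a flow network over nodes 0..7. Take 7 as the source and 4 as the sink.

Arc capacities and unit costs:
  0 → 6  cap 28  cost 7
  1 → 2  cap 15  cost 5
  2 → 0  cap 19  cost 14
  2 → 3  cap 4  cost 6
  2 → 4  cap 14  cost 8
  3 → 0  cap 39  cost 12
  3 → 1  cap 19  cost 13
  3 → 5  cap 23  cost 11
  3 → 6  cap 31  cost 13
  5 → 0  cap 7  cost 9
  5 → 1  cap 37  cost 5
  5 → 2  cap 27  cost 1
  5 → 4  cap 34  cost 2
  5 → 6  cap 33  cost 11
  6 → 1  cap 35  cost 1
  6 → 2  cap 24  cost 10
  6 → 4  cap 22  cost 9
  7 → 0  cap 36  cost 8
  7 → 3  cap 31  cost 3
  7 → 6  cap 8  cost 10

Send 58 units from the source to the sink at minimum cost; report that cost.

shortest-cost path #1: 7→3→5→4 push 23 @ unit cost 16 (adds 368)
shortest-cost path #2: 7→6→4 push 8 @ unit cost 19 (adds 152)
shortest-cost path #3: 7→0→6→4 push 14 @ unit cost 24 (adds 336)
shortest-cost path #4: 7→3→1→2→4 push 8 @ unit cost 29 (adds 232)
shortest-cost path #5: 7→0→6→1→2→4 push 5 @ unit cost 29 (adds 145)
total cost = 1233

Minimum cost for 58 units: 1233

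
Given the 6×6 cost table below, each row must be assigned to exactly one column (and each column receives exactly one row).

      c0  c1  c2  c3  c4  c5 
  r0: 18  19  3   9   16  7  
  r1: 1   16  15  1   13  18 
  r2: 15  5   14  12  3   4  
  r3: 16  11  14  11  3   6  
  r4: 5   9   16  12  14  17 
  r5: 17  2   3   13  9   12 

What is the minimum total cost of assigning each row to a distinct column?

optimal assignment: row0→col2 (cost 3), row1→col3 (cost 1), row2→col5 (cost 4), row3→col4 (cost 3), row4→col0 (cost 5), row5→col1 (cost 2)
total = 3 + 1 + 4 + 3 + 5 + 2 = 18

Minimum assignment cost: 18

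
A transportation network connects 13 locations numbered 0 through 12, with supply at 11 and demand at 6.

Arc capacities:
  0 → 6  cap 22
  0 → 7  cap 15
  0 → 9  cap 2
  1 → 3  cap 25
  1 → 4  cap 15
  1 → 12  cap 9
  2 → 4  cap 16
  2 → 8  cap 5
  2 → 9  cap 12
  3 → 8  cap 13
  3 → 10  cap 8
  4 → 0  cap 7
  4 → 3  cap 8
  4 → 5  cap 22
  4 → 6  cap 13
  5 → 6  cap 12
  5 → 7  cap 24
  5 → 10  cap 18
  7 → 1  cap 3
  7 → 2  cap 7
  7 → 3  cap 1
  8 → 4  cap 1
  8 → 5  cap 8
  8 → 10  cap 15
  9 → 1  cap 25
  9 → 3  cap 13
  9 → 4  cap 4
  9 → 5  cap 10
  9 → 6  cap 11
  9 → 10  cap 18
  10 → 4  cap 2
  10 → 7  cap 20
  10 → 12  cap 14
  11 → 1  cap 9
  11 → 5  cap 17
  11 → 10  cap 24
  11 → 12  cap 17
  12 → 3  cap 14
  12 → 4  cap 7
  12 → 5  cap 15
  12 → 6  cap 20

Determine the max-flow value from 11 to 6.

Maximum flow value: 59

augment #1: 11→5→6 bottleneck 12, total now 12
augment #2: 11→12→6 bottleneck 17, total now 29
augment #3: 11→1→4→6 bottleneck 9, total now 38
augment #4: 11→10→4→6 bottleneck 2, total now 40
augment #5: 11→10→12→6 bottleneck 3, total now 43
augment #6: 11→10→12→4→6 bottleneck 2, total now 45
augment #7: 11→5→7→2→9→6 bottleneck 5, total now 50
augment #8: 11→10→7→2→9→6 bottleneck 2, total now 52
augment #9: 11→10→12→4→0→6 bottleneck 5, total now 57
augment #10: 11→10→7→1→4→0→6 bottleneck 2, total now 59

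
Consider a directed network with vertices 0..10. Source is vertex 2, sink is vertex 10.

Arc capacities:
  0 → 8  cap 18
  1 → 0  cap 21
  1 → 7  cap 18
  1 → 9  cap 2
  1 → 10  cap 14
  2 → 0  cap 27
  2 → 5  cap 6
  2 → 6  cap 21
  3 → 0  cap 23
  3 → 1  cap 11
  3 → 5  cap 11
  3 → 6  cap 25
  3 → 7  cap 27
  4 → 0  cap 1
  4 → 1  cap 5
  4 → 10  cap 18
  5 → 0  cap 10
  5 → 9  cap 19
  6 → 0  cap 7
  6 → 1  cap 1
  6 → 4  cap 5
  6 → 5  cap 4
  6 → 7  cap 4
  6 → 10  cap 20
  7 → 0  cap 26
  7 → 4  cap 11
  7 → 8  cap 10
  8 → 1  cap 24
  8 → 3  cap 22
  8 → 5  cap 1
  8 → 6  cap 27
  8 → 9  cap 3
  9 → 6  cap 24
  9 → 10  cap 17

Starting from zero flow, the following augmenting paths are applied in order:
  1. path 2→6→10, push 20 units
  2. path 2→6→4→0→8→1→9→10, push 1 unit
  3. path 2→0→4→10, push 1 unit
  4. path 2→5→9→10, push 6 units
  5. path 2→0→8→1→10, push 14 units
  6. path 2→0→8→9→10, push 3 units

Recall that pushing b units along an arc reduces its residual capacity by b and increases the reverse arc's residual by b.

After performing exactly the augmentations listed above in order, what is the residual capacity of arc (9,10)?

after path 1 (2→6→10, push 20): res(9,10)=17
after path 2 (2→6→4→0→8→1→9→10, push 1): res(9,10)=16
after path 3 (2→0→4→10, push 1): res(9,10)=16
after path 4 (2→5→9→10, push 6): res(9,10)=10
after path 5 (2→0→8→1→10, push 14): res(9,10)=10
after path 6 (2→0→8→9→10, push 3): res(9,10)=7

Residual capacity of (9,10): 7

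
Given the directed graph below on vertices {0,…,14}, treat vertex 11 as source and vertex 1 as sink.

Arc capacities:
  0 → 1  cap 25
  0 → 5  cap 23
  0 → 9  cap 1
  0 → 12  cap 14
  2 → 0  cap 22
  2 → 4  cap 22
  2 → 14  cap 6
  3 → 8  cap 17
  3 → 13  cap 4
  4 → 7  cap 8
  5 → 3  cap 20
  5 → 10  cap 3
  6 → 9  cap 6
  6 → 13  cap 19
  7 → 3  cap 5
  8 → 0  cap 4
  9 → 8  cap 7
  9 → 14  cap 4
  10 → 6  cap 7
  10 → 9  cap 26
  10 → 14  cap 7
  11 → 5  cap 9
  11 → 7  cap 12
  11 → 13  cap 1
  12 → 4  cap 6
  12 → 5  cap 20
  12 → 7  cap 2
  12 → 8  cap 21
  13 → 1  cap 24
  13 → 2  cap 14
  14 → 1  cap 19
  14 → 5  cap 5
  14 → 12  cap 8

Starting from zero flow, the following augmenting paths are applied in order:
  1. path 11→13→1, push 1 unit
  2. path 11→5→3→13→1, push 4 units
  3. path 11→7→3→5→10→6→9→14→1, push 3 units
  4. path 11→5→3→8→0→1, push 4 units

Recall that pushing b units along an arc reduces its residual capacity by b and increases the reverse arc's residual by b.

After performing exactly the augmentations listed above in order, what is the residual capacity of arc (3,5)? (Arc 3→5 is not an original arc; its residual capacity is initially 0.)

Residual capacity of (3,5): 5

after path 1 (11→13→1, push 1): res(3,5)=0
after path 2 (11→5→3→13→1, push 4): res(3,5)=4
after path 3 (11→7→3→5→10→6→9→14→1, push 3): res(3,5)=1
after path 4 (11→5→3→8→0→1, push 4): res(3,5)=5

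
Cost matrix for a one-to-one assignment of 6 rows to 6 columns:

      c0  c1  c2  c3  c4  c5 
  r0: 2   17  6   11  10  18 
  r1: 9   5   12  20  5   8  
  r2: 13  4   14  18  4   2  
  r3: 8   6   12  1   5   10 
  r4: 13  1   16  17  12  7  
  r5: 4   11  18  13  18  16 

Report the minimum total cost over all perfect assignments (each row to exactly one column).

optimal assignment: row0→col2 (cost 6), row1→col4 (cost 5), row2→col5 (cost 2), row3→col3 (cost 1), row4→col1 (cost 1), row5→col0 (cost 4)
total = 6 + 5 + 2 + 1 + 1 + 4 = 19

Minimum assignment cost: 19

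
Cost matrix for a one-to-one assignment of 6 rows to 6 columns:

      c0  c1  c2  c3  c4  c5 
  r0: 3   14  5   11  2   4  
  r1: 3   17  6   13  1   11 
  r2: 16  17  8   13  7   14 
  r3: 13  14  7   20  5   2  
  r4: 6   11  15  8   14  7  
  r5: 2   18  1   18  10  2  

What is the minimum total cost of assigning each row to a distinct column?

optimal assignment: row0→col0 (cost 3), row1→col4 (cost 1), row2→col3 (cost 13), row3→col5 (cost 2), row4→col1 (cost 11), row5→col2 (cost 1)
total = 3 + 1 + 13 + 2 + 11 + 1 = 31

Minimum assignment cost: 31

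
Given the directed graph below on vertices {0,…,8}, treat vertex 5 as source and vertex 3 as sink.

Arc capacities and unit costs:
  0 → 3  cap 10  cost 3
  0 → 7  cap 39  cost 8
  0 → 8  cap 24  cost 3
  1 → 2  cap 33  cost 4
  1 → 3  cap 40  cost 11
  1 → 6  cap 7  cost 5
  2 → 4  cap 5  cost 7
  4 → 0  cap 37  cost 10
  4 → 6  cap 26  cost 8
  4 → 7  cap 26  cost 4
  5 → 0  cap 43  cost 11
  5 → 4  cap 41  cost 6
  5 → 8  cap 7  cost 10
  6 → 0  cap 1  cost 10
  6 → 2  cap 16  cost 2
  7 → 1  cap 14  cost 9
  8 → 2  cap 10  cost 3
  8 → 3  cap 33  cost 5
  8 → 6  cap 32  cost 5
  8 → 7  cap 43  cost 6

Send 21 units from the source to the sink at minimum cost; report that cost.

Minimum cost for 21 units: 321

shortest-cost path #1: 5→0→3 push 10 @ unit cost 14 (adds 140)
shortest-cost path #2: 5→8→3 push 7 @ unit cost 15 (adds 105)
shortest-cost path #3: 5→0→8→3 push 4 @ unit cost 19 (adds 76)
total cost = 321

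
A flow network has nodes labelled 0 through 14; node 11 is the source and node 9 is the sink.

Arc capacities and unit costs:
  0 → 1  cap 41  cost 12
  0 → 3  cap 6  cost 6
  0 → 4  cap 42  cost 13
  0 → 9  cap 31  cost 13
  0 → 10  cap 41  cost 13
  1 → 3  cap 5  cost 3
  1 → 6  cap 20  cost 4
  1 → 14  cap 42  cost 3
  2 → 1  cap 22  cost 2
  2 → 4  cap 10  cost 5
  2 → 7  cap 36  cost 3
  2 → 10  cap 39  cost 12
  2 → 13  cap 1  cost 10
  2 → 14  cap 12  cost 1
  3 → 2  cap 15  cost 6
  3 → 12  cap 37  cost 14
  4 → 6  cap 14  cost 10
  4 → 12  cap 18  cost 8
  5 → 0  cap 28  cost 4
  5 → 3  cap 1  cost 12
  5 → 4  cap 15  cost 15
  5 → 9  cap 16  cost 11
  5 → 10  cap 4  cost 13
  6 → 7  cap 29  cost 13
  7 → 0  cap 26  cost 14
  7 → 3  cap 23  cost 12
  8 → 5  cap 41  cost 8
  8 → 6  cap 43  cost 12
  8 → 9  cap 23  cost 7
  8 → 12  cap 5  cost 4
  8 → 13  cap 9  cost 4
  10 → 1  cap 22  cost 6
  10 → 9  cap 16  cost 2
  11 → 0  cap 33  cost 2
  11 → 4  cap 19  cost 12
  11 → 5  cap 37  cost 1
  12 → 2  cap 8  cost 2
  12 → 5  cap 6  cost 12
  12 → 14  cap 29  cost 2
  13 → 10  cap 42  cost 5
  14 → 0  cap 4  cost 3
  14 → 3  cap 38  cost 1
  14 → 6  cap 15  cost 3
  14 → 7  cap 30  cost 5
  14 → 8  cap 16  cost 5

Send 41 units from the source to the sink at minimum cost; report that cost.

shortest-cost path #1: 11→5→9 push 16 @ unit cost 12 (adds 192)
shortest-cost path #2: 11→0→9 push 25 @ unit cost 15 (adds 375)
total cost = 567

Minimum cost for 41 units: 567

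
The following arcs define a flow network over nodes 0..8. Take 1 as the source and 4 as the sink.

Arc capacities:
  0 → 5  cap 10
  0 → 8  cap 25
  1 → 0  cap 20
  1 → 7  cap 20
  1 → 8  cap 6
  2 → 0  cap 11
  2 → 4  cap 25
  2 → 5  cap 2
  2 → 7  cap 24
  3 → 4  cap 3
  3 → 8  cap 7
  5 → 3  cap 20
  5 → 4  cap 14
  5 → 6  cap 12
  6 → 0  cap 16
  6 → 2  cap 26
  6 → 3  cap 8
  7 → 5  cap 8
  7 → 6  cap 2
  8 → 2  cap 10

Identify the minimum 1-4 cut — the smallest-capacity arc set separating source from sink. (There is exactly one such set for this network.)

augment #1: 1→0→5→4 push 10
augment #2: 1→7→5→4 push 4
augment #3: 1→8→2→4 push 6
augment #4: 1→0→8→2→4 push 4
augment #5: 1→7→5→3→4 push 3
augment #6: 1→7→6→2→4 push 2
augment #7: 1→7→5→6→2→4 push 1
max flow = 30; residual-reachable set from 1 gives S-side
cut edges (S→T): {(0,5), (7,5), (7,6), (8,2)} total cap 30

Min-cut arcs: {(0,5), (7,5), (7,6), (8,2)} (total capacity 30)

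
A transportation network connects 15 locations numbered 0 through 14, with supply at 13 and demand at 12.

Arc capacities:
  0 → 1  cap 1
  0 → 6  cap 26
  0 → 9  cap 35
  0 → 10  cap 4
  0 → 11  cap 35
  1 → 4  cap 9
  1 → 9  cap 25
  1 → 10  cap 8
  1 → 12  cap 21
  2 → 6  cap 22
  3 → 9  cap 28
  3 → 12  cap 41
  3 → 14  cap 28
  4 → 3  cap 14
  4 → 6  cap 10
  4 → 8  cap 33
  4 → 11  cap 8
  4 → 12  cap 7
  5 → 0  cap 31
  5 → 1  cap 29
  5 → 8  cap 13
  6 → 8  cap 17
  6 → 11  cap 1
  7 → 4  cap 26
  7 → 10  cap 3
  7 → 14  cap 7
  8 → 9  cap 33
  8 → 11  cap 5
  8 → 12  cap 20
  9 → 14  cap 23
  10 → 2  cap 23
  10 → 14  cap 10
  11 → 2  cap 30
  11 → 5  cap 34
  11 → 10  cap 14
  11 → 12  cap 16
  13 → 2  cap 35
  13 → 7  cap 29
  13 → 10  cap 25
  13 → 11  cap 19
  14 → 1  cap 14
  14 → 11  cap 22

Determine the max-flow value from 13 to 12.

augment #1: 13→11→12 bottleneck 16, total now 16
augment #2: 13→7→4→12 bottleneck 7, total now 23
augment #3: 13→2→6→8→12 bottleneck 17, total now 40
augment #4: 13→7→4→3→12 bottleneck 14, total now 54
augment #5: 13→7→4→8→12 bottleneck 3, total now 57
augment #6: 13→7→14→1→12 bottleneck 5, total now 62
augment #7: 13→10→14→1→12 bottleneck 9, total now 71
augment #8: 13→11→5→1→12 bottleneck 3, total now 74
augment #9: 13→2→6→11→5→1→12 bottleneck 1, total now 75
augment #10: 13→10→14→11→5→1→12 bottleneck 1, total now 76

Maximum flow value: 76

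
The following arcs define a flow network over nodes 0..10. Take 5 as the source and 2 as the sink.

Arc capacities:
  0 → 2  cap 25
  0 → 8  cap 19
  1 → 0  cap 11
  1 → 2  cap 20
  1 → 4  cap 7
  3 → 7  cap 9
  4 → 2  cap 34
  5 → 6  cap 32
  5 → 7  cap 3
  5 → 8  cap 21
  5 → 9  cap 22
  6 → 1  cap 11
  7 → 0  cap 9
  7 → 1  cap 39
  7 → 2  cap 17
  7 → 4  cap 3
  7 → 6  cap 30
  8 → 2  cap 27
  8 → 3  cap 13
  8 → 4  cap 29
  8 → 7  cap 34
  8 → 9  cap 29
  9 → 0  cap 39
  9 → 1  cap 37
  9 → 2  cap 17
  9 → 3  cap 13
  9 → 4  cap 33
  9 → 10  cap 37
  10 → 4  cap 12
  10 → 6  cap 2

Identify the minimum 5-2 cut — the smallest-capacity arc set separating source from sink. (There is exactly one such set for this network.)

augment #1: 5→7→2 push 3
augment #2: 5→8→2 push 21
augment #3: 5→9→2 push 17
augment #4: 5→6→1→2 push 11
augment #5: 5→9→0→2 push 5
max flow = 57; residual-reachable set from 5 gives S-side
cut edges (S→T): {(5,7), (5,8), (5,9), (6,1)} total cap 57

Min-cut arcs: {(5,7), (5,8), (5,9), (6,1)} (total capacity 57)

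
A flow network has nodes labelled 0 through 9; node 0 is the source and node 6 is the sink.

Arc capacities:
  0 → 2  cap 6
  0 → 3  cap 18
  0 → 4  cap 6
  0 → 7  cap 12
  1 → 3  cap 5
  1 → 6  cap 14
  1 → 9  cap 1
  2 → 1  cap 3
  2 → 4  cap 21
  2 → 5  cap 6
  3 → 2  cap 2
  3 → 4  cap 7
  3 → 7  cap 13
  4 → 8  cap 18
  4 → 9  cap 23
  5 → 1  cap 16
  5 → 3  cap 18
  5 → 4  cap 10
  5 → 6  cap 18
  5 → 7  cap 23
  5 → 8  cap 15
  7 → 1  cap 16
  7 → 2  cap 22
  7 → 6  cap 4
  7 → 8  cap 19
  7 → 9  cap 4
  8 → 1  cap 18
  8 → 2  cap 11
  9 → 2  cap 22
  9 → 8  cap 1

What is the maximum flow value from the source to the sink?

Maximum flow value: 24

augment #1: 0→7→6 bottleneck 4, total now 4
augment #2: 0→2→1→6 bottleneck 3, total now 7
augment #3: 0→2→5→6 bottleneck 3, total now 10
augment #4: 0→7→1→6 bottleneck 8, total now 18
augment #5: 0→3→2→5→6 bottleneck 2, total now 20
augment #6: 0→3→7→1→6 bottleneck 3, total now 23
augment #7: 0→3→7→2→5→6 bottleneck 1, total now 24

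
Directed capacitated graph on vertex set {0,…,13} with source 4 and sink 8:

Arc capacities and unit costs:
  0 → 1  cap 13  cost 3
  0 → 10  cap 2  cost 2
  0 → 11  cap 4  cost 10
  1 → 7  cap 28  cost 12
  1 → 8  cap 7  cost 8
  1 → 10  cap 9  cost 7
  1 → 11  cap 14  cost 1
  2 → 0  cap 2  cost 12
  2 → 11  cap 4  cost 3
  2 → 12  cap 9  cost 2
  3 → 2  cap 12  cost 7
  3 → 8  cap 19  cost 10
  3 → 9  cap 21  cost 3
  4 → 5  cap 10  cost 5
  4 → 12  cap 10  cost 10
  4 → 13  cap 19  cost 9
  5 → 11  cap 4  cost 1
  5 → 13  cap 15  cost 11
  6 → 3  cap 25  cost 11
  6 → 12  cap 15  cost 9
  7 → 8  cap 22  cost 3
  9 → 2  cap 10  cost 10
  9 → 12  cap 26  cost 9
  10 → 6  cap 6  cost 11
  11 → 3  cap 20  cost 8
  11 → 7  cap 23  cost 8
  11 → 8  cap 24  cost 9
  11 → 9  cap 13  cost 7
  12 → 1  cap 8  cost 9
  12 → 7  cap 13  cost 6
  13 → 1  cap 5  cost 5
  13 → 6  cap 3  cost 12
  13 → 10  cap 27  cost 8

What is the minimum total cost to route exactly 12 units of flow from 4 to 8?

Minimum cost for 12 units: 212

shortest-cost path #1: 4→5→11→8 push 4 @ unit cost 15 (adds 60)
shortest-cost path #2: 4→12→7→8 push 8 @ unit cost 19 (adds 152)
total cost = 212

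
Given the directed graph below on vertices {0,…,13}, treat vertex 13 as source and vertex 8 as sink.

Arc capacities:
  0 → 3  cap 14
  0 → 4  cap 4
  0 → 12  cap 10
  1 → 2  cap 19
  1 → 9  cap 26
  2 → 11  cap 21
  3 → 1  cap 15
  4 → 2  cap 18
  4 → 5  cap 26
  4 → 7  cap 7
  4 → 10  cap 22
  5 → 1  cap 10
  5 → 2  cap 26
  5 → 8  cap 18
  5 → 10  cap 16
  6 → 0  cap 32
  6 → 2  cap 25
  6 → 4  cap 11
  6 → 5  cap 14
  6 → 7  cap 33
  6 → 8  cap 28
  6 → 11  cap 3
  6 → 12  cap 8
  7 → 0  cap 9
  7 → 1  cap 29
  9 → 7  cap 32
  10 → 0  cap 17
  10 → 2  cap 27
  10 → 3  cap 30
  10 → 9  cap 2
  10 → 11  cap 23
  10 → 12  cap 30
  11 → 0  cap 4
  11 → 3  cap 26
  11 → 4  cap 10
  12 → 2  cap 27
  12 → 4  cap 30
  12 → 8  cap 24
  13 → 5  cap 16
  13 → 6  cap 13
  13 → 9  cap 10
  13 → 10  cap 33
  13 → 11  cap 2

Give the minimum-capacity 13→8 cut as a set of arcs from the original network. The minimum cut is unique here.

augment #1: 13→5→8 push 16
augment #2: 13→6→8 push 13
augment #3: 13→10→12→8 push 24
augment #4: 13→11→4→5→8 push 2
max flow = 55; residual-reachable set from 13 gives S-side
cut edges (S→T): {(5,8), (12,8), (13,6)} total cap 55

Min-cut arcs: {(5,8), (12,8), (13,6)} (total capacity 55)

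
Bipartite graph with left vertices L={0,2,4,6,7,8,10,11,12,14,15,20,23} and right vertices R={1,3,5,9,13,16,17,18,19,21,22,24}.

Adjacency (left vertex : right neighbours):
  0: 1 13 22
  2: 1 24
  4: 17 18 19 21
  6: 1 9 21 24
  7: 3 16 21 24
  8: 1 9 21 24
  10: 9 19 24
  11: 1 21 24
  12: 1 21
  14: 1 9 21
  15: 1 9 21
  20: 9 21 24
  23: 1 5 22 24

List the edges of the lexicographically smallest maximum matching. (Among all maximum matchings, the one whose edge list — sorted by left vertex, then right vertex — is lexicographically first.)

Lex-smallest maximum matching: {(0,13), (2,1), (4,17), (6,9), (7,3), (8,21), (10,19), (11,24), (23,5)}

|M| = 9 (so the lex-smallest maximum matching has 9 edges)
process left vertices in ascending order; for each, take the smallest-labelled available neighbour that still permits 9 edges overall, or leave it unmatched if none does
lex-smallest matching: {0-13, 2-1, 4-17, 6-9, 7-3, 8-21, 10-19, 11-24, 23-5}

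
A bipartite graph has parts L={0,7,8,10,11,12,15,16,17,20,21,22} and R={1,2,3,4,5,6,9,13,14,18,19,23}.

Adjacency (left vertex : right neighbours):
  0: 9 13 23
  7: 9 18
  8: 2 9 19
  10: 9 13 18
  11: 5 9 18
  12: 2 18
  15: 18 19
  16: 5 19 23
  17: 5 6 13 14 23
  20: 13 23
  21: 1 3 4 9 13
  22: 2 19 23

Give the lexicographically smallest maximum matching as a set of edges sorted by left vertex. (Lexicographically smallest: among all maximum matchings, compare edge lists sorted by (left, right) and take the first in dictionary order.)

|M| = 9 (so the lex-smallest maximum matching has 9 edges)
process left vertices in ascending order; for each, take the smallest-labelled available neighbour that still permits 9 edges overall, or leave it unmatched if none does
lex-smallest matching: {0-9, 7-18, 8-2, 10-13, 11-5, 15-19, 16-23, 17-6, 21-1}

Lex-smallest maximum matching: {(0,9), (7,18), (8,2), (10,13), (11,5), (15,19), (16,23), (17,6), (21,1)}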